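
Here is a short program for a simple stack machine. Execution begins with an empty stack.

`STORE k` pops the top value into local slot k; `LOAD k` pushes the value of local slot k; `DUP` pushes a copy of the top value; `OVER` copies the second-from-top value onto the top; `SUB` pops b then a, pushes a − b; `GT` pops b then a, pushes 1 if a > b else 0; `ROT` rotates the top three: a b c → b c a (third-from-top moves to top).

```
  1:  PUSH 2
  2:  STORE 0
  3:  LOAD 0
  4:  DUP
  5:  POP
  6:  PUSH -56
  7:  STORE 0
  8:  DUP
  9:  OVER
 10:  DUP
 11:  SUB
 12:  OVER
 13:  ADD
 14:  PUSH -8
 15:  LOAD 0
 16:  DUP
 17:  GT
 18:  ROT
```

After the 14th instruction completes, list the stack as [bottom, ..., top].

PUSH 2   -> [2]
STORE 0  -> []
LOAD 0   -> [2]
DUP      -> [2, 2]
POP      -> [2]
PUSH -56 -> [2, -56]
STORE 0  -> [2]
DUP      -> [2, 2]
OVER     -> [2, 2, 2]
DUP      -> [2, 2, 2, 2]
SUB      -> [2, 2, 0]
OVER     -> [2, 2, 0, 2]
ADD      -> [2, 2, 2]
PUSH -8  -> [2, 2, 2, -8]

[2, 2, 2, -8]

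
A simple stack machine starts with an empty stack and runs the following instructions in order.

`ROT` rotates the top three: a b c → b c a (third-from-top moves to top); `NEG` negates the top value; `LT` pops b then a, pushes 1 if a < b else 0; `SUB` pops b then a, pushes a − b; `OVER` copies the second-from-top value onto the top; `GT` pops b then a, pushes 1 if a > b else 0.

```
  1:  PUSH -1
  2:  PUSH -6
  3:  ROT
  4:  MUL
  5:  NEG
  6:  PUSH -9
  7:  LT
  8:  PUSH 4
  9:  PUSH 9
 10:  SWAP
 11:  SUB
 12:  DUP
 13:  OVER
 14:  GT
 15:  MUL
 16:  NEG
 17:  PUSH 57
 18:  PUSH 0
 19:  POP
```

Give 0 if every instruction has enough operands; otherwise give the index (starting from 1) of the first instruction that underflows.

PUSH -1 → -1
PUSH -6 → -1 -6
ROT  — needs 3 operands, stack has 2 → underflow

3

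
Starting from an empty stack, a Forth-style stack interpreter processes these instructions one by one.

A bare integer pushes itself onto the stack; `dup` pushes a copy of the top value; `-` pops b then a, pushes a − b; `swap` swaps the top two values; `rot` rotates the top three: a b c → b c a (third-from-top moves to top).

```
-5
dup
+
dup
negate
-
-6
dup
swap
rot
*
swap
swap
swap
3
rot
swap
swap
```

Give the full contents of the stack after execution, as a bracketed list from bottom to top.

-5     -> [-5]
dup    -> [-5, -5]
+      -> [-10]
dup    -> [-10, -10]
negate -> [-10, 10]
-      -> [-20]
-6     -> [-20, -6]
dup    -> [-20, -6, -6]
swap   -> [-20, -6, -6]
rot    -> [-6, -6, -20]
*      -> [-6, 120]
swap   -> [120, -6]
swap   -> [-6, 120]
swap   -> [120, -6]
3      -> [120, -6, 3]
rot    -> [-6, 3, 120]
swap   -> [-6, 120, 3]
swap   -> [-6, 3, 120]

[-6, 3, 120]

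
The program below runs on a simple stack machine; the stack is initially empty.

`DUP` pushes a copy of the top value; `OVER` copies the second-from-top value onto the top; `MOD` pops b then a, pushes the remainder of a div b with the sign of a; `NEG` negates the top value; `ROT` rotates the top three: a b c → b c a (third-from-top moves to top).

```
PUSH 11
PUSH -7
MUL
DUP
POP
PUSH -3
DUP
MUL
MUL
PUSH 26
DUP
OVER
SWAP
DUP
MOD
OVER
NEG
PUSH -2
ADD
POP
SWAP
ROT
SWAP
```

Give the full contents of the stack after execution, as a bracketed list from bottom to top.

[-693, 0, 26, 26]

PUSH 11 : 11
PUSH -7 : 11 -7
MUL     : -77
DUP     : -77 -77
POP     : -77
PUSH -3 : -77 -3
DUP     : -77 -3 -3
MUL     : -77 9
MUL     : -693
PUSH 26 : -693 26
DUP     : -693 26 26
OVER    : -693 26 26 26
SWAP    : -693 26 26 26
DUP     : -693 26 26 26 26
MOD     : -693 26 26 0
OVER    : -693 26 26 0 26
NEG     : -693 26 26 0 -26
PUSH -2 : -693 26 26 0 -26 -2
ADD     : -693 26 26 0 -28
POP     : -693 26 26 0
SWAP    : -693 26 0 26
ROT     : -693 0 26 26
SWAP    : -693 0 26 26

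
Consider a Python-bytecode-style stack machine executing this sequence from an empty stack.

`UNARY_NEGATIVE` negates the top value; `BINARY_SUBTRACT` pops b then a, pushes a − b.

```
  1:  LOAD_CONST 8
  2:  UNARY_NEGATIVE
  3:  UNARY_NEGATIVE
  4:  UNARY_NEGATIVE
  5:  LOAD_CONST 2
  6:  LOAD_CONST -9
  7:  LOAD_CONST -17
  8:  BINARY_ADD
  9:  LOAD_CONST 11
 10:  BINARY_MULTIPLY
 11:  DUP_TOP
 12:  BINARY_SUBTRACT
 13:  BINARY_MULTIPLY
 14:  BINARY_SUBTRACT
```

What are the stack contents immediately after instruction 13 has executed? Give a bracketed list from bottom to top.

[-8, 0]

LOAD_CONST 8     8
UNARY_NEGATIVE   -8
UNARY_NEGATIVE   8
UNARY_NEGATIVE   -8
LOAD_CONST 2     -8 2
LOAD_CONST -9    -8 2 -9
LOAD_CONST -17   -8 2 -9 -17
BINARY_ADD       -8 2 -26
LOAD_CONST 11    -8 2 -26 11
BINARY_MULTIPLY  -8 2 -286
DUP_TOP          -8 2 -286 -286
BINARY_SUBTRACT  -8 2 0
BINARY_MULTIPLY  -8 0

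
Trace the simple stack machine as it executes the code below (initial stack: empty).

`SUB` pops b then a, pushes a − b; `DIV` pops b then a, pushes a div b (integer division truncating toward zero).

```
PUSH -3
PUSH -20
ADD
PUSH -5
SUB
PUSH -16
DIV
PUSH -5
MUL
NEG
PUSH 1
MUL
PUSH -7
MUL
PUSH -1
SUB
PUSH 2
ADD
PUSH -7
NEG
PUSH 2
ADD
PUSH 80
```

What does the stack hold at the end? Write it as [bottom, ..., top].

PUSH -3   [-3]
PUSH -20  [-3, -20]
ADD       [-23]
PUSH -5   [-23, -5]
SUB       [-18]
PUSH -16  [-18, -16]
DIV       [1]
PUSH -5   [1, -5]
MUL       [-5]
NEG       [5]
PUSH 1    [5, 1]
MUL       [5]
PUSH -7   [5, -7]
MUL       [-35]
PUSH -1   [-35, -1]
SUB       [-34]
PUSH 2    [-34, 2]
ADD       [-32]
PUSH -7   [-32, -7]
NEG       [-32, 7]
PUSH 2    [-32, 7, 2]
ADD       [-32, 9]
PUSH 80   [-32, 9, 80]

[-32, 9, 80]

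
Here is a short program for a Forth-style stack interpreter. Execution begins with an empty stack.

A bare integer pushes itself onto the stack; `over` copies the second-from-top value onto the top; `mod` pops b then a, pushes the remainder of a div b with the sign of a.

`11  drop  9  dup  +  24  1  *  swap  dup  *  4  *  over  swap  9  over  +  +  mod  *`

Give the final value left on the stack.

576

11   -> 11
drop -> (empty)
9    -> 9
dup  -> 9 9
+    -> 18
24   -> 18 24
1    -> 18 24 1
*    -> 18 24
swap -> 24 18
dup  -> 24 18 18
*    -> 24 324
4    -> 24 324 4
*    -> 24 1296
over -> 24 1296 24
swap -> 24 24 1296
9    -> 24 24 1296 9
over -> 24 24 1296 9 1296
+    -> 24 24 1296 1305
+    -> 24 24 2601
mod  -> 24 24
*    -> 576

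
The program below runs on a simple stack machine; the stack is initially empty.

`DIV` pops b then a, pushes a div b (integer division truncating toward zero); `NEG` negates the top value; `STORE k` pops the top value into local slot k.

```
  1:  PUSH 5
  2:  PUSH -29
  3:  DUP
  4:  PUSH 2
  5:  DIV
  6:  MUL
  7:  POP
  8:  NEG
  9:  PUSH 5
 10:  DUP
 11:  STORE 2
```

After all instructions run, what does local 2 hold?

5

PUSH 5   -> [5]
PUSH -29 -> [5, -29]
DUP      -> [5, -29, -29]
PUSH 2   -> [5, -29, -29, 2]
DIV      -> [5, -29, -14]
MUL      -> [5, 406]
POP      -> [5]
NEG      -> [-5]
PUSH 5   -> [-5, 5]
DUP      -> [-5, 5, 5]
STORE 2  -> [-5, 5]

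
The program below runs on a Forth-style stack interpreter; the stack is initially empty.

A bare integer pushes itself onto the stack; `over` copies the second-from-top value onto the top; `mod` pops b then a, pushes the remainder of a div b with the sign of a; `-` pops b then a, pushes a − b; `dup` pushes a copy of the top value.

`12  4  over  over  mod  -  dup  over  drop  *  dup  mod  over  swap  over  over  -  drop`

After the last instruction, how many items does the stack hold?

3

12   -> [12]
4    -> [12, 4]
over -> [12, 4, 12]
over -> [12, 4, 12, 4]
mod  -> [12, 4, 0]
-    -> [12, 4]
dup  -> [12, 4, 4]
over -> [12, 4, 4, 4]
drop -> [12, 4, 4]
*    -> [12, 16]
dup  -> [12, 16, 16]
mod  -> [12, 0]
over -> [12, 0, 12]
swap -> [12, 12, 0]
over -> [12, 12, 0, 12]
over -> [12, 12, 0, 12, 0]
-    -> [12, 12, 0, 12]
drop -> [12, 12, 0]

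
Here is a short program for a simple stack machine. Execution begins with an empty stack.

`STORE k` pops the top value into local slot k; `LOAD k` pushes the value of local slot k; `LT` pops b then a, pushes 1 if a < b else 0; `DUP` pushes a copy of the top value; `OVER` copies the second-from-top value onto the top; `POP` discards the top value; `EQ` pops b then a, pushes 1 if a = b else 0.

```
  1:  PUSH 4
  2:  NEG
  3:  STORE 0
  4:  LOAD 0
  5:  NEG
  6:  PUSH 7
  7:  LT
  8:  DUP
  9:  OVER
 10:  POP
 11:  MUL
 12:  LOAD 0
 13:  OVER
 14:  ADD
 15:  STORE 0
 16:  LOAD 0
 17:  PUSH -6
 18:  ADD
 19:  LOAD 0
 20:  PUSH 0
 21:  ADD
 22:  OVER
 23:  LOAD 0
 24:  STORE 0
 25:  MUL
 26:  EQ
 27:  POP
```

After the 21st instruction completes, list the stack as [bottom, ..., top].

[1, -9, -3]

PUSH 4  → [4]
NEG     → [-4]
STORE 0 → []
LOAD 0  → [-4]
NEG     → [4]
PUSH 7  → [4, 7]
LT      → [1]
DUP     → [1, 1]
OVER    → [1, 1, 1]
POP     → [1, 1]
MUL     → [1]
LOAD 0  → [1, -4]
OVER    → [1, -4, 1]
ADD     → [1, -3]
STORE 0 → [1]
LOAD 0  → [1, -3]
PUSH -6 → [1, -3, -6]
ADD     → [1, -9]
LOAD 0  → [1, -9, -3]
PUSH 0  → [1, -9, -3, 0]
ADD     → [1, -9, -3]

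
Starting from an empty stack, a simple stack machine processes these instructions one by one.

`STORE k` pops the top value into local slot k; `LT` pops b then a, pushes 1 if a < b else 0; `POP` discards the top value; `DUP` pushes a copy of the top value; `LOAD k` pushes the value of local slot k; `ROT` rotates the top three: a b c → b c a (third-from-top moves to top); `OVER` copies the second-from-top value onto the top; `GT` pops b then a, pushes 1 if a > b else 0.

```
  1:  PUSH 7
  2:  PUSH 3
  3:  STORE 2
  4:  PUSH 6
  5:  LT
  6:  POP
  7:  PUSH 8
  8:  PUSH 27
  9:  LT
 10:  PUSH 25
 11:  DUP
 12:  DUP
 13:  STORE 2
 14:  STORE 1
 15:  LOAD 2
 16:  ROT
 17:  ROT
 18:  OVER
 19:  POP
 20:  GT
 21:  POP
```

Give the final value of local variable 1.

25

PUSH 7  : [7]
PUSH 3  : [7, 3]
STORE 2 : [7]
PUSH 6  : [7, 6]
LT      : [0]
POP     : []
PUSH 8  : [8]
PUSH 27 : [8, 27]
LT      : [1]
PUSH 25 : [1, 25]
DUP     : [1, 25, 25]
DUP     : [1, 25, 25, 25]
STORE 2 : [1, 25, 25]
STORE 1 : [1, 25]
LOAD 2  : [1, 25, 25]
ROT     : [25, 25, 1]
ROT     : [25, 1, 25]
OVER    : [25, 1, 25, 1]
POP     : [25, 1, 25]
GT      : [25, 0]
POP     : [25]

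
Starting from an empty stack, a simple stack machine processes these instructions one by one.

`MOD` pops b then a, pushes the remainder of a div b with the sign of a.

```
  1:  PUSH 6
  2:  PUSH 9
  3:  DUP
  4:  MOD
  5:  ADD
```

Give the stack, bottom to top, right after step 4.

PUSH 6  [6]
PUSH 9  [6, 9]
DUP     [6, 9, 9]
MOD     [6, 0]

[6, 0]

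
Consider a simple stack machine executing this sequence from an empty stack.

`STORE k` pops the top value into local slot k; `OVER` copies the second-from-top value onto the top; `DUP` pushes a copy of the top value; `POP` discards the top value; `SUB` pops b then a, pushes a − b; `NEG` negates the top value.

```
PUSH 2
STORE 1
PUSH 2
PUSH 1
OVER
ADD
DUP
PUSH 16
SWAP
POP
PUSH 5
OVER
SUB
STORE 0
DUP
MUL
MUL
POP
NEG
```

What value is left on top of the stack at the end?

PUSH 2   2
STORE 1  (empty)
PUSH 2   2
PUSH 1   2 1
OVER     2 1 2
ADD      2 3
DUP      2 3 3
PUSH 16  2 3 3 16
SWAP     2 3 16 3
POP      2 3 16
PUSH 5   2 3 16 5
OVER     2 3 16 5 16
SUB      2 3 16 -11
STORE 0  2 3 16
DUP      2 3 16 16
MUL      2 3 256
MUL      2 768
POP      2
NEG      -2

-2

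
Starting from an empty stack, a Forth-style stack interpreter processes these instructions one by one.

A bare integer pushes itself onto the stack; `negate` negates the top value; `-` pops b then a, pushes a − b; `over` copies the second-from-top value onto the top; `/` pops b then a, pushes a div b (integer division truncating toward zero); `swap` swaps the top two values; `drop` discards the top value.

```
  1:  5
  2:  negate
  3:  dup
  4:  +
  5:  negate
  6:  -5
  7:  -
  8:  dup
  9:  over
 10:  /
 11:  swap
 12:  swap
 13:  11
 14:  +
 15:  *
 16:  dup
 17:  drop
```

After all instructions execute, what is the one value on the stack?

180

5      : 5
negate : -5
dup    : -5 -5
+      : -10
negate : 10
-5     : 10 -5
-      : 15
dup    : 15 15
over   : 15 15 15
/      : 15 1
swap   : 1 15
swap   : 15 1
11     : 15 1 11
+      : 15 12
*      : 180
dup    : 180 180
drop   : 180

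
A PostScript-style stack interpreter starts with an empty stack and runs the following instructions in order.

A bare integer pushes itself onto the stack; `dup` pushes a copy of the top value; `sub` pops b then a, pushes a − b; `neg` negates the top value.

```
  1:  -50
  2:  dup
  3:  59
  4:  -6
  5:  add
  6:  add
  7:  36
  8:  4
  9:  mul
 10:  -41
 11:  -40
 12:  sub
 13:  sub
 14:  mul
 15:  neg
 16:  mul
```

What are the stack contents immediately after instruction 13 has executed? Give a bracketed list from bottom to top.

-50 : -50
dup : -50 -50
59  : -50 -50 59
-6  : -50 -50 59 -6
add : -50 -50 53
add : -50 3
36  : -50 3 36
4   : -50 3 36 4
mul : -50 3 144
-41 : -50 3 144 -41
-40 : -50 3 144 -41 -40
sub : -50 3 144 -1
sub : -50 3 145

[-50, 3, 145]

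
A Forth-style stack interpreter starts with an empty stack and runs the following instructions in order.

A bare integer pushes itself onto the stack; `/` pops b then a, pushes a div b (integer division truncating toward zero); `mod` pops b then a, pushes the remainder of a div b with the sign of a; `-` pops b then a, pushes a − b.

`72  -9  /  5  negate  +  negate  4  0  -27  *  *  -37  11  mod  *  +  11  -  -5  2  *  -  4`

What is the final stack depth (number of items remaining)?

2

72     -> [72]
-9     -> [72, -9]
/      -> [-8]
5      -> [-8, 5]
negate -> [-8, -5]
+      -> [-13]
negate -> [13]
4      -> [13, 4]
0      -> [13, 4, 0]
-27    -> [13, 4, 0, -27]
*      -> [13, 4, 0]
*      -> [13, 0]
-37    -> [13, 0, -37]
11     -> [13, 0, -37, 11]
mod    -> [13, 0, -4]
*      -> [13, 0]
+      -> [13]
11     -> [13, 11]
-      -> [2]
-5     -> [2, -5]
2      -> [2, -5, 2]
*      -> [2, -10]
-      -> [12]
4      -> [12, 4]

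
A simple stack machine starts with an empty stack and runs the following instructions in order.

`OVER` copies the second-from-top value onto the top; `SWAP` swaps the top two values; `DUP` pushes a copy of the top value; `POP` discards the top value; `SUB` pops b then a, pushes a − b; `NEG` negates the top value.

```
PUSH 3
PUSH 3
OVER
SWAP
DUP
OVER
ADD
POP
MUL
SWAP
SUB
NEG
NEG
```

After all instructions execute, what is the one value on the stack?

6

PUSH 3 : 3
PUSH 3 : 3 3
OVER   : 3 3 3
SWAP   : 3 3 3
DUP    : 3 3 3 3
OVER   : 3 3 3 3 3
ADD    : 3 3 3 6
POP    : 3 3 3
MUL    : 3 9
SWAP   : 9 3
SUB    : 6
NEG    : -6
NEG    : 6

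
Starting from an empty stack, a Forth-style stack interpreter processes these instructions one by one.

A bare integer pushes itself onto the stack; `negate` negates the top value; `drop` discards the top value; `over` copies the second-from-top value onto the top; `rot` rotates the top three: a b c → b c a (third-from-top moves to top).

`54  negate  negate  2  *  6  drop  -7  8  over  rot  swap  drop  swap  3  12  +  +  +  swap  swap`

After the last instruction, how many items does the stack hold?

2

54      [54]
negate  [-54]
negate  [54]
2       [54, 2]
*       [108]
6       [108, 6]
drop    [108]
-7      [108, -7]
8       [108, -7, 8]
over    [108, -7, 8, -7]
rot     [108, 8, -7, -7]
swap    [108, 8, -7, -7]
drop    [108, 8, -7]
swap    [108, -7, 8]
3       [108, -7, 8, 3]
12      [108, -7, 8, 3, 12]
+       [108, -7, 8, 15]
+       [108, -7, 23]
+       [108, 16]
swap    [16, 108]
swap    [108, 16]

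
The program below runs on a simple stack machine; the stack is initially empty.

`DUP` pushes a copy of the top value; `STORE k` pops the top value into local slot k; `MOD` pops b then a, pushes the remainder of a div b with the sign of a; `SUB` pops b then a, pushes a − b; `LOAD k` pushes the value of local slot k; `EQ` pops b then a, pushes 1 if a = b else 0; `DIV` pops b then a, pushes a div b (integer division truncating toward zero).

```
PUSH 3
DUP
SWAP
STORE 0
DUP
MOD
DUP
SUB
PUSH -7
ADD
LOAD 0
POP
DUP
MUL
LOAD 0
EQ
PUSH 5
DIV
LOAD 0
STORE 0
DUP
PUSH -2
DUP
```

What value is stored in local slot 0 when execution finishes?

3

PUSH 3  -> 3
DUP     -> 3 3
SWAP    -> 3 3
STORE 0 -> 3
DUP     -> 3 3
MOD     -> 0
DUP     -> 0 0
SUB     -> 0
PUSH -7 -> 0 -7
ADD     -> -7
LOAD 0  -> -7 3
POP     -> -7
DUP     -> -7 -7
MUL     -> 49
LOAD 0  -> 49 3
EQ      -> 0
PUSH 5  -> 0 5
DIV     -> 0
LOAD 0  -> 0 3
STORE 0 -> 0
DUP     -> 0 0
PUSH -2 -> 0 0 -2
DUP     -> 0 0 -2 -2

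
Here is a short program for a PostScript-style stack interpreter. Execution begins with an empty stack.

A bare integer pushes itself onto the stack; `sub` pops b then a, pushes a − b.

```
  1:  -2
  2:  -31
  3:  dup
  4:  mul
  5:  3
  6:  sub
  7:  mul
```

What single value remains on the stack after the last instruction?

-2   -2
-31  -2 -31
dup  -2 -31 -31
mul  -2 961
3    -2 961 3
sub  -2 958
mul  -1916

-1916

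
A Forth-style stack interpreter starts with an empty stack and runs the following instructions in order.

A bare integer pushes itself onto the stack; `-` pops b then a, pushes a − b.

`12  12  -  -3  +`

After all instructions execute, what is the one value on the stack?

12 -> [12]
12 -> [12, 12]
-  -> [0]
-3 -> [0, -3]
+  -> [-3]

-3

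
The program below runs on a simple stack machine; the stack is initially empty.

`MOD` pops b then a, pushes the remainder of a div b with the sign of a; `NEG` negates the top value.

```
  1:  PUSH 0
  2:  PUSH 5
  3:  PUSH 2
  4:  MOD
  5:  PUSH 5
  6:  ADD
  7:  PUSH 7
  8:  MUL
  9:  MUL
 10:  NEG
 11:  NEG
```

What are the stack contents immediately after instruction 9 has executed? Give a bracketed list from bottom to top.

PUSH 0 -> 0
PUSH 5 -> 0 5
PUSH 2 -> 0 5 2
MOD    -> 0 1
PUSH 5 -> 0 1 5
ADD    -> 0 6
PUSH 7 -> 0 6 7
MUL    -> 0 42
MUL    -> 0

[0]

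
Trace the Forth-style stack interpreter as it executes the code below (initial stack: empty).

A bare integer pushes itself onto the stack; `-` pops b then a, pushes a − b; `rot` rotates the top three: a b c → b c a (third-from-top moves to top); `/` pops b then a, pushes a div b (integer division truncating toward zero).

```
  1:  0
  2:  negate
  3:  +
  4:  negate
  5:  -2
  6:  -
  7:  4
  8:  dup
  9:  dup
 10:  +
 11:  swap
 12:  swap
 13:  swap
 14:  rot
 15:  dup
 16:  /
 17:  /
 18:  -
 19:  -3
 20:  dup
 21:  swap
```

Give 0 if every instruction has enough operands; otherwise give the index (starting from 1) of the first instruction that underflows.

3

0      -> [0]
negate -> [0]
+  — needs 2 operands, stack has 1 → underflow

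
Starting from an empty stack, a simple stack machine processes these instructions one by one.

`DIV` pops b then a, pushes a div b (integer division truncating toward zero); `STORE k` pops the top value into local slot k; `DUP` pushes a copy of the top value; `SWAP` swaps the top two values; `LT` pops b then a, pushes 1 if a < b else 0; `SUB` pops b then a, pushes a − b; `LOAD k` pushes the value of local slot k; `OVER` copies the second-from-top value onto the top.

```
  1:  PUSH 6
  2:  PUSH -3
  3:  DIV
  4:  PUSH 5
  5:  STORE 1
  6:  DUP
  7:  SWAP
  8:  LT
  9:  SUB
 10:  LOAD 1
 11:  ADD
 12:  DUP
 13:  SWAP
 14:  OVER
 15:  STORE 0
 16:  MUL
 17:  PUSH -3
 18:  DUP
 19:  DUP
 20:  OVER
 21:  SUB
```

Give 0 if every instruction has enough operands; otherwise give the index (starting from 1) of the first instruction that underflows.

PUSH 6  : 6
PUSH -3 : 6 -3
DIV     : -2
PUSH 5  : -2 5
STORE 1 : -2
DUP     : -2 -2
SWAP    : -2 -2
LT      : 0
SUB  — needs 2 operands, stack has 1 → underflow

9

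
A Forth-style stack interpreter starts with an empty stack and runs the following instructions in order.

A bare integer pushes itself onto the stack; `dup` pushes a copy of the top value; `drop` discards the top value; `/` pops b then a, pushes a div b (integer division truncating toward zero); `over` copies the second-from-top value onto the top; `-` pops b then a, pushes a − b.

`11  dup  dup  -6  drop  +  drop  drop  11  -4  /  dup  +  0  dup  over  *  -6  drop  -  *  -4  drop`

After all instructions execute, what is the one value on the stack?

0

11   : [11]
dup  : [11, 11]
dup  : [11, 11, 11]
-6   : [11, 11, 11, -6]
drop : [11, 11, 11]
+    : [11, 22]
drop : [11]
drop : []
11   : [11]
-4   : [11, -4]
/    : [-2]
dup  : [-2, -2]
+    : [-4]
0    : [-4, 0]
dup  : [-4, 0, 0]
over : [-4, 0, 0, 0]
*    : [-4, 0, 0]
-6   : [-4, 0, 0, -6]
drop : [-4, 0, 0]
-    : [-4, 0]
*    : [0]
-4   : [0, -4]
drop : [0]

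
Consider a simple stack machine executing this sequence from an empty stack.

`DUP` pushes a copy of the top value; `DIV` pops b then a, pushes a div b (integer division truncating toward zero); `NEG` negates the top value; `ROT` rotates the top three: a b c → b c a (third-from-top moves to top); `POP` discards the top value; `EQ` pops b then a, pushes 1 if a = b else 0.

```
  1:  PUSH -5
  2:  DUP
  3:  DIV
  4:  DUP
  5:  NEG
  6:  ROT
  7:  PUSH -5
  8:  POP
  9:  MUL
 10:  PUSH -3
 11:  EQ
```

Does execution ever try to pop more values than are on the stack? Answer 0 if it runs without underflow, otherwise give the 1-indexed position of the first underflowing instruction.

6

PUSH -5  [-5]
DUP      [-5, -5]
DIV      [1]
DUP      [1, 1]
NEG      [1, -1]
ROT  — needs 3 operands, stack has 2 → underflow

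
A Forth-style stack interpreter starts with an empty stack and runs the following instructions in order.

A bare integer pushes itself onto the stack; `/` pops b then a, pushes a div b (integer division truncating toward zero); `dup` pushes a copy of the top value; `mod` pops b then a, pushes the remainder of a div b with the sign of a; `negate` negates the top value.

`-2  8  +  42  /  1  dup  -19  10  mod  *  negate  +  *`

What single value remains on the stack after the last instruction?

0

-2     -> [-2]
8      -> [-2, 8]
+      -> [6]
42     -> [6, 42]
/      -> [0]
1      -> [0, 1]
dup    -> [0, 1, 1]
-19    -> [0, 1, 1, -19]
10     -> [0, 1, 1, -19, 10]
mod    -> [0, 1, 1, -9]
*      -> [0, 1, -9]
negate -> [0, 1, 9]
+      -> [0, 10]
*      -> [0]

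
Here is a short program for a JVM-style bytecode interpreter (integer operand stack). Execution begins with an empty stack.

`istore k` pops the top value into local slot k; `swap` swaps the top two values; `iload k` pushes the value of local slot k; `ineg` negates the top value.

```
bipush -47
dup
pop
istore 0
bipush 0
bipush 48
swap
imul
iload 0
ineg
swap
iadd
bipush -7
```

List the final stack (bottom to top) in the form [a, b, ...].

[47, -7]

bipush -47  [-47]
dup         [-47, -47]
pop         [-47]
istore 0    []
bipush 0    [0]
bipush 48   [0, 48]
swap        [48, 0]
imul        [0]
iload 0     [0, -47]
ineg        [0, 47]
swap        [47, 0]
iadd        [47]
bipush -7   [47, -7]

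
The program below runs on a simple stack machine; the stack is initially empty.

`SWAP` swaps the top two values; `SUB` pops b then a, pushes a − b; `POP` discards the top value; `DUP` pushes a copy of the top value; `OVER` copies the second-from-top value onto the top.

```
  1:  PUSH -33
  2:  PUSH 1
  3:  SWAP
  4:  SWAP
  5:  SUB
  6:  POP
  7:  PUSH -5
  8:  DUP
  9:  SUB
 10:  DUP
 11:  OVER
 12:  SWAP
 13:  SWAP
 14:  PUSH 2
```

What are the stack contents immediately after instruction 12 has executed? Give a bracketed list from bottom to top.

[0, 0, 0]

PUSH -33 -> -33
PUSH 1   -> -33 1
SWAP     -> 1 -33
SWAP     -> -33 1
SUB      -> -34
POP      -> (empty)
PUSH -5  -> -5
DUP      -> -5 -5
SUB      -> 0
DUP      -> 0 0
OVER     -> 0 0 0
SWAP     -> 0 0 0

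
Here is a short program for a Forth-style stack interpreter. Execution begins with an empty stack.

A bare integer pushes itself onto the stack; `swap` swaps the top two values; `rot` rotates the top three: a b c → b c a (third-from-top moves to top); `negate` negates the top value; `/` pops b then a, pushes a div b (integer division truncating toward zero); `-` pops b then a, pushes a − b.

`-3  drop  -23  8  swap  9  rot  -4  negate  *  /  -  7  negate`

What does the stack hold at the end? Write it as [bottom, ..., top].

-3     : -3
drop   : (empty)
-23    : -23
8      : -23 8
swap   : 8 -23
9      : 8 -23 9
rot    : -23 9 8
-4     : -23 9 8 -4
negate : -23 9 8 4
*      : -23 9 32
/      : -23 0
-      : -23
7      : -23 7
negate : -23 -7

[-23, -7]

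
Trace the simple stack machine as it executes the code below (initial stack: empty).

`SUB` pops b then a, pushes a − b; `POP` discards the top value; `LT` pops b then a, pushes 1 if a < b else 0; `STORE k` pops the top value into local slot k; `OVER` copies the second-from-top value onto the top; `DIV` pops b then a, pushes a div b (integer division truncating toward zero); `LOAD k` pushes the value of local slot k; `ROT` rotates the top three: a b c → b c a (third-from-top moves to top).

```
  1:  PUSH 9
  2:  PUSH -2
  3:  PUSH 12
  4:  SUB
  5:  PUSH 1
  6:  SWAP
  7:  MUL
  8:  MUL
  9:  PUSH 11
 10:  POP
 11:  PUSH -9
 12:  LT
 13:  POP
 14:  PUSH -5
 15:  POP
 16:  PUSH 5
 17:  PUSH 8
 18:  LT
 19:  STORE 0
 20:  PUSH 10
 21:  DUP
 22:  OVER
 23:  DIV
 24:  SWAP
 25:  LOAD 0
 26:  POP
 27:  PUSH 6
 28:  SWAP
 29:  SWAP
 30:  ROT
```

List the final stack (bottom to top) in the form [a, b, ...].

[10, 6, 1]

PUSH 9  → 9
PUSH -2 → 9 -2
PUSH 12 → 9 -2 12
SUB     → 9 -14
PUSH 1  → 9 -14 1
SWAP    → 9 1 -14
MUL     → 9 -14
MUL     → -126
PUSH 11 → -126 11
POP     → -126
PUSH -9 → -126 -9
LT      → 1
POP     → (empty)
PUSH -5 → -5
POP     → (empty)
PUSH 5  → 5
PUSH 8  → 5 8
LT      → 1
STORE 0 → (empty)
PUSH 10 → 10
DUP     → 10 10
OVER    → 10 10 10
DIV     → 10 1
SWAP    → 1 10
LOAD 0  → 1 10 1
POP     → 1 10
PUSH 6  → 1 10 6
SWAP    → 1 6 10
SWAP    → 1 10 6
ROT     → 10 6 1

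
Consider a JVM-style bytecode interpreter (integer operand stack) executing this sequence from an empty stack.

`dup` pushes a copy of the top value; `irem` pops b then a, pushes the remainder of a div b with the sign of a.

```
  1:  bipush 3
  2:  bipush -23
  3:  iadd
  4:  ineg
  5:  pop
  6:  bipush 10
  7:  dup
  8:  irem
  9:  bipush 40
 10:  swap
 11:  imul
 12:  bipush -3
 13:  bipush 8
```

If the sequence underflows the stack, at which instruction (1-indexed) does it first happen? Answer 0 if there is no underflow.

0

bipush 3   : 3
bipush -23 : 3 -23
iadd       : -20
ineg       : 20
pop        : (empty)
bipush 10  : 10
dup        : 10 10
irem       : 0
bipush 40  : 0 40
swap       : 40 0
imul       : 0
bipush -3  : 0 -3
bipush 8   : 0 -3 8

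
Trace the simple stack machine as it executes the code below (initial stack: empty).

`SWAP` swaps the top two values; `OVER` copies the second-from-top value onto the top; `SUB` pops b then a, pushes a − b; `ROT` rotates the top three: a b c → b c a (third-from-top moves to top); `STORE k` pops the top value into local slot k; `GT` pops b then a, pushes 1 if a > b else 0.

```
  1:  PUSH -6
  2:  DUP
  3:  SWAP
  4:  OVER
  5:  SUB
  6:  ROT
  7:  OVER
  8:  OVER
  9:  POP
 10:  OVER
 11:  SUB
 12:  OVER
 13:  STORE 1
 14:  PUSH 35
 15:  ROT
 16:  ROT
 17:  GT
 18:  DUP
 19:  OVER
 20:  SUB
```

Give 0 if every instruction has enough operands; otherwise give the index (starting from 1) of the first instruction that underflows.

6

PUSH -6 → -6
DUP     → -6 -6
SWAP    → -6 -6
OVER    → -6 -6 -6
SUB     → -6 0
ROT  — needs 3 operands, stack has 2 → underflow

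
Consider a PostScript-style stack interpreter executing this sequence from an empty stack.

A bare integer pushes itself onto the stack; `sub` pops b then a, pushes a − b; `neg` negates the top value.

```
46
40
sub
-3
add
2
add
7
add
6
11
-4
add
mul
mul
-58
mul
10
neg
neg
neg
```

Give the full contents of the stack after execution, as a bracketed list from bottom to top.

46   [46]
40   [46, 40]
sub  [6]
-3   [6, -3]
add  [3]
2    [3, 2]
add  [5]
7    [5, 7]
add  [12]
6    [12, 6]
11   [12, 6, 11]
-4   [12, 6, 11, -4]
add  [12, 6, 7]
mul  [12, 42]
mul  [504]
-58  [504, -58]
mul  [-29232]
10   [-29232, 10]
neg  [-29232, -10]
neg  [-29232, 10]
neg  [-29232, -10]

[-29232, -10]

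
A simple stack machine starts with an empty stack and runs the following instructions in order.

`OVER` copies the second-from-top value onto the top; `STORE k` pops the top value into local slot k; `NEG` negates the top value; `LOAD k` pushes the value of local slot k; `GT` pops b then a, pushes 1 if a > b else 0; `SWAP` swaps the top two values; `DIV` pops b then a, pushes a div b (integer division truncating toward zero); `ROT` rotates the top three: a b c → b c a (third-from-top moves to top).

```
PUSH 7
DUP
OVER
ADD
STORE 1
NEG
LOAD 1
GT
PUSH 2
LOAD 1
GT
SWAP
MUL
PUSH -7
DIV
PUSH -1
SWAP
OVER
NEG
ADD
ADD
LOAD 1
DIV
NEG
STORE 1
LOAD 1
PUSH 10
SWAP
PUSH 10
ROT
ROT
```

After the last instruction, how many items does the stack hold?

PUSH 7   [7]
DUP      [7, 7]
OVER     [7, 7, 7]
ADD      [7, 14]
STORE 1  [7]
NEG      [-7]
LOAD 1   [-7, 14]
GT       [0]
PUSH 2   [0, 2]
LOAD 1   [0, 2, 14]
GT       [0, 0]
SWAP     [0, 0]
MUL      [0]
PUSH -7  [0, -7]
DIV      [0]
PUSH -1  [0, -1]
SWAP     [-1, 0]
OVER     [-1, 0, -1]
NEG      [-1, 0, 1]
ADD      [-1, 1]
ADD      [0]
LOAD 1   [0, 14]
DIV      [0]
NEG      [0]
STORE 1  []
LOAD 1   [0]
PUSH 10  [0, 10]
SWAP     [10, 0]
PUSH 10  [10, 0, 10]
ROT      [0, 10, 10]
ROT      [10, 10, 0]

3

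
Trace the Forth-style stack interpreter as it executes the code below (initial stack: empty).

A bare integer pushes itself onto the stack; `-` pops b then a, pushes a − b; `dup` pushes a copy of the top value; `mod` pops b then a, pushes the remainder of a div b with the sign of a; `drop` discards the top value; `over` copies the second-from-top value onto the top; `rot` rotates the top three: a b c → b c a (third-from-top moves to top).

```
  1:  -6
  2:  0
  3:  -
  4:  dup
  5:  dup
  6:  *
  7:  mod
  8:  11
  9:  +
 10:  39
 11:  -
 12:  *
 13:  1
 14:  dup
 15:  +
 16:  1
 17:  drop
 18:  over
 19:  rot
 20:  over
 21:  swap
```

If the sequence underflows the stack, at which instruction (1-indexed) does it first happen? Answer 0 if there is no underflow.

12

-6   [-6]
0    [-6, 0]
-    [-6]
dup  [-6, -6]
dup  [-6, -6, -6]
*    [-6, 36]
mod  [-6]
11   [-6, 11]
+    [5]
39   [5, 39]
-    [-34]
*  — needs 2 operands, stack has 1 → underflow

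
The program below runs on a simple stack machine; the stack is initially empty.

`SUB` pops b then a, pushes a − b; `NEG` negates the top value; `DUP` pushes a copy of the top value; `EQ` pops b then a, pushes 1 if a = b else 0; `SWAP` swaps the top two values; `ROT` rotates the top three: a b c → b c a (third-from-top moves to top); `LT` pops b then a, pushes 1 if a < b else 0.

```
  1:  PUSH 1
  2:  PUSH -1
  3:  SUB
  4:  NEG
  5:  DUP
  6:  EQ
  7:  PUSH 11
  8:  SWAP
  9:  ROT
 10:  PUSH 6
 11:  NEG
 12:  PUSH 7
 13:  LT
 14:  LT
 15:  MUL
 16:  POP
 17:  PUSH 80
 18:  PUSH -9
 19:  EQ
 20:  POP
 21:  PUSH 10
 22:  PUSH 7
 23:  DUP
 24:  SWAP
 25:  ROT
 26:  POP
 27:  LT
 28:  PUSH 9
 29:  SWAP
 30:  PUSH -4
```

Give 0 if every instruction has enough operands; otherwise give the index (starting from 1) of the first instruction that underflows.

9

PUSH 1  : [1]
PUSH -1 : [1, -1]
SUB     : [2]
NEG     : [-2]
DUP     : [-2, -2]
EQ      : [1]
PUSH 11 : [1, 11]
SWAP    : [11, 1]
ROT  — needs 3 operands, stack has 2 → underflow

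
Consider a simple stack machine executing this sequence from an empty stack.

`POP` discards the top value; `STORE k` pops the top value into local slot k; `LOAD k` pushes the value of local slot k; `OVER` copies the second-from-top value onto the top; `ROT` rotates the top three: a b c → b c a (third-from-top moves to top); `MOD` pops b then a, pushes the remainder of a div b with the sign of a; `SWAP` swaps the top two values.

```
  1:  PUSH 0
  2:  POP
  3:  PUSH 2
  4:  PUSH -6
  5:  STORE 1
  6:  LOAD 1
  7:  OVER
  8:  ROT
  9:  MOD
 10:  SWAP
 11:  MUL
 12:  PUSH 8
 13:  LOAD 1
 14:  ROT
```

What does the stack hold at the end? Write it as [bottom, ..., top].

[8, -6, 0]

PUSH 0  : [0]
POP     : []
PUSH 2  : [2]
PUSH -6 : [2, -6]
STORE 1 : [2]
LOAD 1  : [2, -6]
OVER    : [2, -6, 2]
ROT     : [-6, 2, 2]
MOD     : [-6, 0]
SWAP    : [0, -6]
MUL     : [0]
PUSH 8  : [0, 8]
LOAD 1  : [0, 8, -6]
ROT     : [8, -6, 0]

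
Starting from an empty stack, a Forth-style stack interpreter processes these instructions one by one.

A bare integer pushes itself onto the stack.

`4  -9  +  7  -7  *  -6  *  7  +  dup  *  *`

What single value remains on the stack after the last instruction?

-453005

4   → 4
-9  → 4 -9
+   → -5
7   → -5 7
-7  → -5 7 -7
*   → -5 -49
-6  → -5 -49 -6
*   → -5 294
7   → -5 294 7
+   → -5 301
dup → -5 301 301
*   → -5 90601
*   → -453005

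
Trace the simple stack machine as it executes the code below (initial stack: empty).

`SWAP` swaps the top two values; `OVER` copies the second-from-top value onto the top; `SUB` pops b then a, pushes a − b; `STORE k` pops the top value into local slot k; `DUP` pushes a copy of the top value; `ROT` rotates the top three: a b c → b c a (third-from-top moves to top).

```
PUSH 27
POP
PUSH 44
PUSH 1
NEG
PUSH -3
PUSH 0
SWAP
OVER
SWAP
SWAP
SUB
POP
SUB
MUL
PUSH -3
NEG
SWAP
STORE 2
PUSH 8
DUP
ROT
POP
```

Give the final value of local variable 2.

-44

PUSH 27 → [27]
POP     → []
PUSH 44 → [44]
PUSH 1  → [44, 1]
NEG     → [44, -1]
PUSH -3 → [44, -1, -3]
PUSH 0  → [44, -1, -3, 0]
SWAP    → [44, -1, 0, -3]
OVER    → [44, -1, 0, -3, 0]
SWAP    → [44, -1, 0, 0, -3]
SWAP    → [44, -1, 0, -3, 0]
SUB     → [44, -1, 0, -3]
POP     → [44, -1, 0]
SUB     → [44, -1]
MUL     → [-44]
PUSH -3 → [-44, -3]
NEG     → [-44, 3]
SWAP    → [3, -44]
STORE 2 → [3]
PUSH 8  → [3, 8]
DUP     → [3, 8, 8]
ROT     → [8, 8, 3]
POP     → [8, 8]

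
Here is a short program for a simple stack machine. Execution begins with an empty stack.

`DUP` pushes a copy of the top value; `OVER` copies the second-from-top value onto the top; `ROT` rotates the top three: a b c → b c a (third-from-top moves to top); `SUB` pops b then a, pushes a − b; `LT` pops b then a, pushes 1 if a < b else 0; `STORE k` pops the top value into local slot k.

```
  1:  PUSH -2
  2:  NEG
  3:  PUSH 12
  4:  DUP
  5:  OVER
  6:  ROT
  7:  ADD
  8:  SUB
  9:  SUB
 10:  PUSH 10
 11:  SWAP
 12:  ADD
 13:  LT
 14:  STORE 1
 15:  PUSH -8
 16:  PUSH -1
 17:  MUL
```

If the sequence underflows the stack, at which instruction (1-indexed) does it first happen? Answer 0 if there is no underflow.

PUSH -2 -> [-2]
NEG     -> [2]
PUSH 12 -> [2, 12]
DUP     -> [2, 12, 12]
OVER    -> [2, 12, 12, 12]
ROT     -> [2, 12, 12, 12]
ADD     -> [2, 12, 24]
SUB     -> [2, -12]
SUB     -> [14]
PUSH 10 -> [14, 10]
SWAP    -> [10, 14]
ADD     -> [24]
LT  — needs 2 operands, stack has 1 → underflow

13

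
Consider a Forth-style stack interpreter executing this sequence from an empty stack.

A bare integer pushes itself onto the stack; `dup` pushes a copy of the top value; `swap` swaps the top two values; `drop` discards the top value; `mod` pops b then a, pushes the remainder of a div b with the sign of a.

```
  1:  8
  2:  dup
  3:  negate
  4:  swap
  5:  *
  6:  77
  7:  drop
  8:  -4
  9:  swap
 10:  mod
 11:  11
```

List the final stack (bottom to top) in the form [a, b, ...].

[-4, 11]

8       [8]
dup     [8, 8]
negate  [8, -8]
swap    [-8, 8]
*       [-64]
77      [-64, 77]
drop    [-64]
-4      [-64, -4]
swap    [-4, -64]
mod     [-4]
11      [-4, 11]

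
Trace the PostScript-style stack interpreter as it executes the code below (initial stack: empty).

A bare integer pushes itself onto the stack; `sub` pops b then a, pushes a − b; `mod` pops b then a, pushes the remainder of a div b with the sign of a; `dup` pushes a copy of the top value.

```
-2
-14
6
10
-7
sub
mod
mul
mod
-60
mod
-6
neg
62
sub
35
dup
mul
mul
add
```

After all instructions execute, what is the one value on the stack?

-68602

-2   [-2]
-14  [-2, -14]
6    [-2, -14, 6]
10   [-2, -14, 6, 10]
-7   [-2, -14, 6, 10, -7]
sub  [-2, -14, 6, 17]
mod  [-2, -14, 6]
mul  [-2, -84]
mod  [-2]
-60  [-2, -60]
mod  [-2]
-6   [-2, -6]
neg  [-2, 6]
62   [-2, 6, 62]
sub  [-2, -56]
35   [-2, -56, 35]
dup  [-2, -56, 35, 35]
mul  [-2, -56, 1225]
mul  [-2, -68600]
add  [-68602]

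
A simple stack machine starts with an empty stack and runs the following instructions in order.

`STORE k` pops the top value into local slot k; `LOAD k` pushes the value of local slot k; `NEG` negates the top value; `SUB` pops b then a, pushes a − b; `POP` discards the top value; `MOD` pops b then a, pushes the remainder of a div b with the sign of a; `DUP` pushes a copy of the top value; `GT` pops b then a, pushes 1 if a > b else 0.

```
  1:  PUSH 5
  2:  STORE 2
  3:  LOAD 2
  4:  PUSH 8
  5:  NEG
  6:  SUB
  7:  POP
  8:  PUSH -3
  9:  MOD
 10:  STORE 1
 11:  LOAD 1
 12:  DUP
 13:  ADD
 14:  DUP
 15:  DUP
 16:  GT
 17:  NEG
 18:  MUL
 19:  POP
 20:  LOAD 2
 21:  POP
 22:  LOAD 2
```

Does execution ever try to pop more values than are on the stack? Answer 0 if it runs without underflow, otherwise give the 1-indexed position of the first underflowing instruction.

PUSH 5  -> [5]
STORE 2 -> []
LOAD 2  -> [5]
PUSH 8  -> [5, 8]
NEG     -> [5, -8]
SUB     -> [13]
POP     -> []
PUSH -3 -> [-3]
MOD  — needs 2 operands, stack has 1 → underflow

9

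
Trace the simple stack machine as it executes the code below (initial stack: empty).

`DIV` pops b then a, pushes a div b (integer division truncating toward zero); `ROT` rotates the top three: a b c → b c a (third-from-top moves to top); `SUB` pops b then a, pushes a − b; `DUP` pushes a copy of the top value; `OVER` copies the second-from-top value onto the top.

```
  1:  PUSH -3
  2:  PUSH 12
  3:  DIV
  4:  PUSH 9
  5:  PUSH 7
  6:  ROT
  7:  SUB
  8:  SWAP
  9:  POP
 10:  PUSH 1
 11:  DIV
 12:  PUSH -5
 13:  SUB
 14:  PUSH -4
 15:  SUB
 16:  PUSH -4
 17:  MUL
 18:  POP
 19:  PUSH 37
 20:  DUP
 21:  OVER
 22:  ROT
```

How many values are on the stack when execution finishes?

3

PUSH -3 : -3
PUSH 12 : -3 12
DIV     : 0
PUSH 9  : 0 9
PUSH 7  : 0 9 7
ROT     : 9 7 0
SUB     : 9 7
SWAP    : 7 9
POP     : 7
PUSH 1  : 7 1
DIV     : 7
PUSH -5 : 7 -5
SUB     : 12
PUSH -4 : 12 -4
SUB     : 16
PUSH -4 : 16 -4
MUL     : -64
POP     : (empty)
PUSH 37 : 37
DUP     : 37 37
OVER    : 37 37 37
ROT     : 37 37 37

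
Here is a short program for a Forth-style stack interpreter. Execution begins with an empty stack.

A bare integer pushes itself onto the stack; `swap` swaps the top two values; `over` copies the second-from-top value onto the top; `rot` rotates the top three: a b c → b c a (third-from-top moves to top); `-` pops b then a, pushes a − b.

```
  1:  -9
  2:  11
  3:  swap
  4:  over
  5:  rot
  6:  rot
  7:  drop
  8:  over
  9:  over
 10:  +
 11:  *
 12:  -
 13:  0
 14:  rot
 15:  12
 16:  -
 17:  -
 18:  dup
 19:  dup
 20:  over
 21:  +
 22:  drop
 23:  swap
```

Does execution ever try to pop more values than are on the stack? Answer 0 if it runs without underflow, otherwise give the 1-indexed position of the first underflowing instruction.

14

-9   : [-9]
11   : [-9, 11]
swap : [11, -9]
over : [11, -9, 11]
rot  : [-9, 11, 11]
rot  : [11, 11, -9]
drop : [11, 11]
over : [11, 11, 11]
over : [11, 11, 11, 11]
+    : [11, 11, 22]
*    : [11, 242]
-    : [-231]
0    : [-231, 0]
rot  — needs 3 operands, stack has 2 → underflow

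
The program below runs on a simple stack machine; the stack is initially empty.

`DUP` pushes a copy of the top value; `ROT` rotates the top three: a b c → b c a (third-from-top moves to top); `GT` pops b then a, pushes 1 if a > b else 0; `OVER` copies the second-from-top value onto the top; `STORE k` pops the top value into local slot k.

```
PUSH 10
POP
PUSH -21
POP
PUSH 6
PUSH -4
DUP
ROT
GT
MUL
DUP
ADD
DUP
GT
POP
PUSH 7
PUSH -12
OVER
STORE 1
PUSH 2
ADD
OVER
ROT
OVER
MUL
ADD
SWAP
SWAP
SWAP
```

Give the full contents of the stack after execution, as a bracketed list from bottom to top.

PUSH 10  : [10]
POP      : []
PUSH -21 : [-21]
POP      : []
PUSH 6   : [6]
PUSH -4  : [6, -4]
DUP      : [6, -4, -4]
ROT      : [-4, -4, 6]
GT       : [-4, 0]
MUL      : [0]
DUP      : [0, 0]
ADD      : [0]
DUP      : [0, 0]
GT       : [0]
POP      : []
PUSH 7   : [7]
PUSH -12 : [7, -12]
OVER     : [7, -12, 7]
STORE 1  : [7, -12]
PUSH 2   : [7, -12, 2]
ADD      : [7, -10]
OVER     : [7, -10, 7]
ROT      : [-10, 7, 7]
OVER     : [-10, 7, 7, 7]
MUL      : [-10, 7, 49]
ADD      : [-10, 56]
SWAP     : [56, -10]
SWAP     : [-10, 56]
SWAP     : [56, -10]

[56, -10]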